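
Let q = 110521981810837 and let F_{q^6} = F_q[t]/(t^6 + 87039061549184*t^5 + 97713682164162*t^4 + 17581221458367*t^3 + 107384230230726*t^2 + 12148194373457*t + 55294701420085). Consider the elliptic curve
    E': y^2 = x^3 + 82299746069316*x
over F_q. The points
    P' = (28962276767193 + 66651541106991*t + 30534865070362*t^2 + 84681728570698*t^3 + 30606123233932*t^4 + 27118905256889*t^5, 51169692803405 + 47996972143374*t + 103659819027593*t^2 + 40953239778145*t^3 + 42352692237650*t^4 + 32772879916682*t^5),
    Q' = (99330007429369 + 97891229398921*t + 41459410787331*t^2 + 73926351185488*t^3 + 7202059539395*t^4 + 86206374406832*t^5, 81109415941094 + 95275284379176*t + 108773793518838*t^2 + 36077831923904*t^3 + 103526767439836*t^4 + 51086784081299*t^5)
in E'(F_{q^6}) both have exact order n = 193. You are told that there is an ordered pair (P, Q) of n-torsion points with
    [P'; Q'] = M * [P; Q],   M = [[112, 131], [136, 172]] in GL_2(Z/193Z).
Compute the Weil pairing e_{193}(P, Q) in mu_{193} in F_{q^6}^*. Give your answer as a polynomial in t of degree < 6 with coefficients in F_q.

Under M = [[112,131],[136,172]] in GL_2(Z/193), e_{193}(P',Q') = e_{193}(P,Q)^(112*172-131*136 mod 193).
112*172 - 131*136 = 1448; reduced mod 193: det = 97, inverse 2.
8-bit Miller (11000001) on E'/F_{110521981810837} with a'=82299746069316, b'=0: accumulate tangent/chord ratios at Q'+S and P'+S'.
f_P(D_Q)/f_Q(D_P) = 86252379491698 + 58044039315924*t + 8316188019746*t^2 + 11891878717274*t^3 + 9057997055414*t^4 + 33363605311742*t^5.
Raise to 2: e(P,Q) = 16611958888417 + 90986380376815*t + 27596715781186*t^2 + 10538753914912*t^3 + 109477669485015*t^4 + 77022141473955*t^5 in mu_{193}.

16611958888417 + 90986380376815*t + 27596715781186*t^2 + 10538753914912*t^3 + 109477669485015*t^4 + 77022141473955*t^5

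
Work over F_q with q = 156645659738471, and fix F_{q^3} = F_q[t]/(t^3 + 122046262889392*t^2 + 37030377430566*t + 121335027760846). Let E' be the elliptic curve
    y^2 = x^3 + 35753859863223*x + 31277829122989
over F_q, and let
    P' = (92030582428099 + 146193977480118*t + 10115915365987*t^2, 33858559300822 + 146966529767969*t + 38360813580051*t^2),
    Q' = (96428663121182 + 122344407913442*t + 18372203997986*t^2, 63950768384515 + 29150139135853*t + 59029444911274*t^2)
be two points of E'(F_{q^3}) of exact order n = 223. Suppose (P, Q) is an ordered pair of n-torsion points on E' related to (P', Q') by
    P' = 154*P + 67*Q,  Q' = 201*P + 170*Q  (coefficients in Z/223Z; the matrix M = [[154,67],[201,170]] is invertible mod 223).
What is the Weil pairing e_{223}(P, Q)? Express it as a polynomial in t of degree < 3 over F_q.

149196643910357 + 49617499852037*t + 25448279364609*t^2

Under M = [[154,67],[201,170]] in GL_2(Z/223), e_{223}(P',Q') = e_{223}(P,Q)^(154*170-67*201 mod 223).
Hence e(P,Q) = e(P',Q')^{112} where 112 = 2^{-1} mod 223.
Miller loop for e_{223} over F_{156645659738471^3}: bits of 223 = 11011111; 7 double steps + 6 add steps, l/v at each.
e_{223}(P',Q') = 54980991081389 + 16619357349277*t + 70804655668583*t^2.
(54980991081389 + 16619357349277*t + 70804655668583*t^2)^{112} mod (156645659738471,f) = 149196643910357 + 49617499852037*t + 25448279364609*t^2.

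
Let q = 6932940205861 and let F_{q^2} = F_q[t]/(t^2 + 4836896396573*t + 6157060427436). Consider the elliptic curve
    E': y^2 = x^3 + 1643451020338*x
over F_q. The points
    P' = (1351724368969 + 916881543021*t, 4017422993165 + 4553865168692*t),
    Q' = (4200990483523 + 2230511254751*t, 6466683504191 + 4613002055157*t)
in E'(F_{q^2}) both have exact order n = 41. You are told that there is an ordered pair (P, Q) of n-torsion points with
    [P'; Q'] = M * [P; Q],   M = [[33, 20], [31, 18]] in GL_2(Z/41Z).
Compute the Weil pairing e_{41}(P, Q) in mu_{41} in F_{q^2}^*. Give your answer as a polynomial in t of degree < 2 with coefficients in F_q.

Since e_{41}(P,P)=e_{41}(Q,Q)=1 and e_{41}(Q,P)=e_{41}(P,Q)^{-1}, expanding e_{41}(33*P + 20*Q,31*P + 18*Q) leaves e(P,Q)^det(M).
det M = 33*18 - 20*31 = -26 = 15 (mod 41); 15^{-1} = 11 (mod 41).
Build f_{41,P'} and f_{41,Q'} via the 6-bit ladder of 41=101001_2; evaluate at shifted divisors; quotient in F_{6932940205861^2}.
e_{41}(P',Q') = 5529411823317 + 5612917165641*t.
Thus e_{41}(P,Q) = 2856510314230 + 5854771875965*t.

2856510314230 + 5854771875965*t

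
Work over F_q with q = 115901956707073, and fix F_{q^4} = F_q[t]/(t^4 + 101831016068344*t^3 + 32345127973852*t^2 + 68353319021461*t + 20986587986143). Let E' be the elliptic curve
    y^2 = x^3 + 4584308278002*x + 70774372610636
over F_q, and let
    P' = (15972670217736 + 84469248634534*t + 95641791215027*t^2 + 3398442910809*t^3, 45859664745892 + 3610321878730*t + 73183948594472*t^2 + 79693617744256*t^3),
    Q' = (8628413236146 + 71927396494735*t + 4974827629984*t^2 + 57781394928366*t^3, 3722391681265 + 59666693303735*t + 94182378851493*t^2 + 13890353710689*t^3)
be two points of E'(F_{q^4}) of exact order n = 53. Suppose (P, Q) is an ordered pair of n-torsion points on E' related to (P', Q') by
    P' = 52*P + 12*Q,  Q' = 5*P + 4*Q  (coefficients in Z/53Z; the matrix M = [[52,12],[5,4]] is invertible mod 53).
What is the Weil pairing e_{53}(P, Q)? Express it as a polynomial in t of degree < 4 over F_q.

e_{53}(aP+bQ,cP+dQ) = e_{53}(P,Q)^(ad-bc); with (a,b,c,d)=(52,12,5,4) this gives the det-53 law.
Hence e(P,Q) = e(P',Q')^{24} where 24 = 42^{-1} mod 53.
Build f_{53,P'} and f_{53,Q'} via the 6-bit ladder of 53=110101_2; evaluate at shifted divisors; quotient in F_{115901956707073^4}.
Result: e(P',Q') = 102130734634842 + 1918182015639*t + 44577944709095*t^2 + 1341306253683*t^3.
Hence e(P,Q) = 80973223145283 + 94498398106132*t + 34511288342261*t^2 + 115850901939269*t^3 in F_{115901956707073^4}^*.

80973223145283 + 94498398106132*t + 34511288342261*t^2 + 115850901939269*t^3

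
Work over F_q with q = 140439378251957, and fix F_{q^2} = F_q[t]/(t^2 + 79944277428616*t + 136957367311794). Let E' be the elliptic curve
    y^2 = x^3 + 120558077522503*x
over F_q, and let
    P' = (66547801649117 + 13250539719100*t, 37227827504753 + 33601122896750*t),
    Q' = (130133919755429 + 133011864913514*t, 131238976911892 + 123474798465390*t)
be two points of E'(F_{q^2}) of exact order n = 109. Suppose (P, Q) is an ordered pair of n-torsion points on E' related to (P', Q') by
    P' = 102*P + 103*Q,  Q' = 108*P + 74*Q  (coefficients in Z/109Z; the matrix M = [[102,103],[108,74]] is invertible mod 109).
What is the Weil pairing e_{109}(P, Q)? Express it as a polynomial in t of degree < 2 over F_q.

133086605566372 + 87892628025148*t

Since e_{109}(P,P)=e_{109}(Q,Q)=1 and e_{109}(Q,P)=e_{109}(P,Q)^{-1}, expanding e_{109}(102*P + 103*Q,108*P + 74*Q) leaves e(P,Q)^det(M).
102*74 - 103*108 = -3576; reduced mod 109: det = 21, inverse 26.
n = 109 = (1101101)_2 (7 bits, wt 5); accumulate f_{109,P'}(Q'+S)/f_{109,P'}(S) along the 6-step ladder.
Result: e(P',Q') = 100222778140336 + 71676525339922*t.
(100222778140336 + 71676525339922*t)^{26} mod (140439378251957,f) = 133086605566372 + 87892628025148*t.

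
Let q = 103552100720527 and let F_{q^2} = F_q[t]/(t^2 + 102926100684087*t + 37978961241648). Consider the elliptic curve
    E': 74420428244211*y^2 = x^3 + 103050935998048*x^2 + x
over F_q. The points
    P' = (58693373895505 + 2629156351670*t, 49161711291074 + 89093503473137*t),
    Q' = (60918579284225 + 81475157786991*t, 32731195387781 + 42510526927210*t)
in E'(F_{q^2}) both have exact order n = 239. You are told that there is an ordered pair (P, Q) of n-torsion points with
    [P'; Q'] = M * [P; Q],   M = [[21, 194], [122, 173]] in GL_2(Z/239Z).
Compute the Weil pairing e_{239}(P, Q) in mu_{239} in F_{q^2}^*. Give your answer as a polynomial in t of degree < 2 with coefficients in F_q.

42154610691123 + 82262150947994*t

Under M = [[21,194],[122,173]] in GL_2(Z/239), e_{239}(P',Q') = e_{239}(P,Q)^(21*173-194*122 mod 239).
Inverting 41 mod 239: 35. Thus e_{239}(P,Q) = e(P',Q')^{35}.
(x,y)|->(2752573648043x+99562040837662,2752573648043y) sends E' to y^2=x^3+60787423026341*x+28342436077252.
Build f_{239,P'} and f_{239,Q'} via the 8-bit ladder of 239=11101111_2; evaluate at shifted divisors; quotient in F_{103552100720527^2}.
f_P(D_Q)/f_Q(D_P) = 44704933917520 + 14189878616219*t.
Finally e_{239}(P,Q) = 42154610691123 + 82262150947994*t.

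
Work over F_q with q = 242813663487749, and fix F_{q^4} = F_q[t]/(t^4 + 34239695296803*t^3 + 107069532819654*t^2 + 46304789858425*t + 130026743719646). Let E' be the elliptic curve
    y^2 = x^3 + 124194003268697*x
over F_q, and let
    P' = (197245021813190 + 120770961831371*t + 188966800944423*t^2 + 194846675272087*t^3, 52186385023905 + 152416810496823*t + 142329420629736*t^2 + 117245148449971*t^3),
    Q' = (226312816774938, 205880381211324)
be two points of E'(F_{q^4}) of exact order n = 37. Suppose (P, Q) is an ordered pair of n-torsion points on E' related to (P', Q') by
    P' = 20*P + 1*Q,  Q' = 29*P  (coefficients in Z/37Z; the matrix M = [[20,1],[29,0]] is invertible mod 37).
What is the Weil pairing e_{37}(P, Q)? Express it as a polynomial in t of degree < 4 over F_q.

102741865513604 + 158342526530942*t + 60435281561360*t^2 + 239338130790284*t^3

The 37-Weil pairing on E[37] over F_{242813663487749} is alternating-bilinear: e_{37}(P',Q') = e_{37}(P,Q)^det(M).
Hence e(P,Q) = e(P',Q')^{14} where 14 = 8^{-1} mod 37.
Run Miller on y^2=x^3+124194003268697*x over F_{242813663487749}: ladder 100101 (6 bits); e = f_P(D_Q)/f_Q(D_P).
f_P(D_Q)/f_Q(D_P) = 201259199121288 + 231623253324121*t + 118359208416186*t^2 + 40358287618936*t^3.
Finally e_{37}(P,Q) = 102741865513604 + 158342526530942*t + 60435281561360*t^2 + 239338130790284*t^3.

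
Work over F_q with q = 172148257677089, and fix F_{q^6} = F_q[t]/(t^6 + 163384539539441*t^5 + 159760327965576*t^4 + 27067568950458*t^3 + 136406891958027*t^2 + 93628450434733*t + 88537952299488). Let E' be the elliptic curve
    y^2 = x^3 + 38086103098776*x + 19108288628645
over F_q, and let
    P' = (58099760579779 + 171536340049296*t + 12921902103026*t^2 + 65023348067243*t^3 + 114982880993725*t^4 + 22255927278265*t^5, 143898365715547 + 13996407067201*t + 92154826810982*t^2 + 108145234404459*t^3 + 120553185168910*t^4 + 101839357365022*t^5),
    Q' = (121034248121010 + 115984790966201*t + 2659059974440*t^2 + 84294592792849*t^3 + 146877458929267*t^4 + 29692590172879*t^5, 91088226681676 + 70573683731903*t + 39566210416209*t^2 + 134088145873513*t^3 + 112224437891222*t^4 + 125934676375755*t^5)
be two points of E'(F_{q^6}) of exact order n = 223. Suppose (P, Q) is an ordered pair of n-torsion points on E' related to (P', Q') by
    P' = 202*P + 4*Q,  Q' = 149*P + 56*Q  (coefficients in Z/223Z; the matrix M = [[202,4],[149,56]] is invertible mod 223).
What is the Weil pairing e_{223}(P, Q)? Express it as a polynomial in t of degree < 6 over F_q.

120776518143078 + 68273782436011*t + 100160399642050*t^2 + 108239799994309*t^3 + 153655879961118*t^4 + 65272994077009*t^5

e_{223}(aP+bQ,cP+dQ) = e_{223}(P,Q)^(ad-bc); with (a,b,c,d)=(202,4,149,56) this gives the det-223 law.
Inverting 12 mod 223: 93. Thus e_{223}(P,Q) = e(P',Q')^{93}.
Run Miller on y^2=x^3+38086103098776*x+19108288628645 over F_{172148257677089}: ladder 11011111 (8 bits); e = f_P(D_Q)/f_Q(D_P).
So e_{223}(P',Q') = 123403015776311 + 78682610796148*t + 39471013360392*t^2 + 80092148759197*t^3 + 58872121888924*t^4 + 72100711343737*t^5.
Finally e_{223}(P,Q) = 120776518143078 + 68273782436011*t + 100160399642050*t^2 + 108239799994309*t^3 + 153655879961118*t^4 + 65272994077009*t^5.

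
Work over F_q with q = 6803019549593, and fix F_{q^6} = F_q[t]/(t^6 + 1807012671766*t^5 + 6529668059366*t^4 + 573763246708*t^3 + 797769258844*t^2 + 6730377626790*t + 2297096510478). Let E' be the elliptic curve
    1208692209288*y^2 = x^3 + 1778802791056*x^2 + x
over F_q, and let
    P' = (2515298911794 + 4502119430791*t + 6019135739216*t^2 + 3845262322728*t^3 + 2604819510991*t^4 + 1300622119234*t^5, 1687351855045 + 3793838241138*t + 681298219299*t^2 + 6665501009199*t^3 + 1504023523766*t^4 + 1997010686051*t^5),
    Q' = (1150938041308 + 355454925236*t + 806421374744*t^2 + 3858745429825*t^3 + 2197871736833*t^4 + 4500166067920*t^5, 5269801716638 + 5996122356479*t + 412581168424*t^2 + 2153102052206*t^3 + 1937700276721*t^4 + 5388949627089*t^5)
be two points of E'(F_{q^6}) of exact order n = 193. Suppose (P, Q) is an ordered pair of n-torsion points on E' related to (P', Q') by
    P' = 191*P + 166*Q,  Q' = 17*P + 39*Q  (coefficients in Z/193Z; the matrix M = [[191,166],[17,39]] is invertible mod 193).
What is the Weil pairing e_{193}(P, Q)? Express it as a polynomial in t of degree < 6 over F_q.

5420759763276 + 6358558761965*t + 68776629951*t^2 + 6428337389310*t^3 + 6650258430594*t^4 + 3990365505490*t^5

Alternating bilinearity on E[193] (values in mu_{193} in F_{6803019549593^6}) gives e(P',Q') = e(P,Q)^det(M).
det M = 191*39 - 166*17 = 4627 = 188 (mod 193); 188^{-1} = 77 (mod 193).
(x,y)|->(649250245223x+2885761179211,649250245223y) sends E' to y^2=x^3+345744714962*x+2707729732588.
Build f_{193,P'} and f_{193,Q'} via the 8-bit ladder of 193=11000001_2; evaluate at shifted divisors; quotient in F_{6803019549593^6}.
So e_{193}(P',Q') = 1837973536589 + 3473670039899*t + 164766877788*t^2 + 1992133539329*t^3 + 5413088322385*t^4 + 2815607993566*t^5.
Raise to 77: e(P,Q) = 5420759763276 + 6358558761965*t + 68776629951*t^2 + 6428337389310*t^3 + 6650258430594*t^4 + 3990365505490*t^5 in mu_{193}.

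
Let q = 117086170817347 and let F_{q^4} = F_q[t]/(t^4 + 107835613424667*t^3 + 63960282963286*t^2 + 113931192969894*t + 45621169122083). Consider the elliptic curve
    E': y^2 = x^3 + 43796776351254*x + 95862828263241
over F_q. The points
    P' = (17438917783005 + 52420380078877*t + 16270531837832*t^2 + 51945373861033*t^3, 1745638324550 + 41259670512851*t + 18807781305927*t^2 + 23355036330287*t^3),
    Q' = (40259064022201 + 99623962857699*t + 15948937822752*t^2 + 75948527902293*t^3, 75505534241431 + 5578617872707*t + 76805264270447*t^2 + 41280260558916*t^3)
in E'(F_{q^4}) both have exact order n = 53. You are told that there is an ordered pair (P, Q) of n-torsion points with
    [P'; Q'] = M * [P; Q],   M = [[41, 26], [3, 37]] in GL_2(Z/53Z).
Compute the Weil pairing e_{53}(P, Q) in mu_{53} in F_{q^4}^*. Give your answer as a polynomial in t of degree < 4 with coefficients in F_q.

90236959234862 + 48107253480537*t + 95518295732294*t^2 + 6325573333769*t^3

e_{53} is bilinear + alternating on E[53], so e_{53}(41*P + 26*Q, 3*P + 37*Q) = e_{53}(P,Q)^(41*37-26*3).
Hence e(P,Q) = e(P',Q')^{20} where 20 = 8^{-1} mod 53.
Build f_{53,P'} and f_{53,Q'} via the 6-bit ladder of 53=110101_2; evaluate at shifted divisors; quotient in F_{117086170817347^4}.
e_{53}(P',Q') = 29236629396356 + 110368030410569*t + 80585337641463*t^2 + 14838758634339*t^3.
e_{53}(P,Q) = (29236629396356 + 110368030410569*t + 80585337641463*t^2 + 14838758634339*t^3)^{20} = 90236959234862 + 48107253480537*t + 95518295732294*t^2 + 6325573333769*t^3.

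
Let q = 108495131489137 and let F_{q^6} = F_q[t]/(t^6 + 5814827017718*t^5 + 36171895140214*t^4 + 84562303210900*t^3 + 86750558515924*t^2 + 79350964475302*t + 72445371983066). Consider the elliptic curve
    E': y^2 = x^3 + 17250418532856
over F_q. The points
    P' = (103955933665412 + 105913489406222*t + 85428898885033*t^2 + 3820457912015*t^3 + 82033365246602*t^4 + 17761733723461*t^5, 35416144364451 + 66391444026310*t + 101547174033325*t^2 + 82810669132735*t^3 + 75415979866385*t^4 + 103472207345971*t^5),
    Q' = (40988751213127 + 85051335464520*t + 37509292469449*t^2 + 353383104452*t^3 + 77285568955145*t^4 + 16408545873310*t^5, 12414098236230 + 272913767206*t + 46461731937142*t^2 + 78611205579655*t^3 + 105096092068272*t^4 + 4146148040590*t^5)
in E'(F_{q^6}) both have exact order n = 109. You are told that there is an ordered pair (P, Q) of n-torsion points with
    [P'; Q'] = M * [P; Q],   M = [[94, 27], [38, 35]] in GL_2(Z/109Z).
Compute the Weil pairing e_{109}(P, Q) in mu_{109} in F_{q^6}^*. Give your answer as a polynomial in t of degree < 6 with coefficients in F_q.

Since e_{109}(P,P)=e_{109}(Q,Q)=1 and e_{109}(Q,P)=e_{109}(P,Q)^{-1}, expanding e_{109}(94*P + 27*Q,38*P + 35*Q) leaves e(P,Q)^det(M).
So e_{109}(P,Q) = e_{109}(P',Q')^{61}, since 84*61 = 1 mod 109.
Miller loop for e_{109} over F_{108495131489137^6}: bits of 109 = 1101101; 6 double steps + 4 add steps, l/v at each.
f_P(D_Q)/f_Q(D_P) = 64420746170493 + 65884863719643*t + 87119094181072*t^2 + 33393937100263*t^3 + 28050704108570*t^4 + 71942140678884*t^5.
Thus e_{109}(P,Q) = 996629154514 + 86930286056356*t + 105063612926923*t^2 + 36136284391591*t^3 + 84138120386169*t^4 + 72539343391061*t^5.

996629154514 + 86930286056356*t + 105063612926923*t^2 + 36136284391591*t^3 + 84138120386169*t^4 + 72539343391061*t^5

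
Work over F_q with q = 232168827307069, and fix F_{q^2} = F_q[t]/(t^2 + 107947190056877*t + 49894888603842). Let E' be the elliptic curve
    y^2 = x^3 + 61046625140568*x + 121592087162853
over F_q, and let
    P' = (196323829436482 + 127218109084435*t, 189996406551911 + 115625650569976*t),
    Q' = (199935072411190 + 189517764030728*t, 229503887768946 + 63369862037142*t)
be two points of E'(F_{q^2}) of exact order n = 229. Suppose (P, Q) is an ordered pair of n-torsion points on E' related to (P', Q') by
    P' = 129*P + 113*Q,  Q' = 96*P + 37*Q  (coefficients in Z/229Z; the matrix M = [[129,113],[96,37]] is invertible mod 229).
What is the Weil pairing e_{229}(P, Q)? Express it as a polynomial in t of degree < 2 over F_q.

Since e_{229}(P,P)=e_{229}(Q,Q)=1 and e_{229}(Q,P)=e_{229}(P,Q)^{-1}, expanding e_{229}(129*P + 113*Q,96*P + 37*Q) leaves e(P,Q)^det(M).
129*37 - 113*96 = -6075; reduced mod 229: det = 108, inverse 176.
Miller loop for e_{229} over F_{232168827307069^2}: bits of 229 = 11100101; 7 double steps + 4 add steps, l/v at each.
Miller gives e_{229}(P',Q') = 196899309449971 + 49429035522699*t in F_{232168827307069^2}.
Finally e_{229}(P,Q) = 186880127583216 + 123454396090207*t.

186880127583216 + 123454396090207*t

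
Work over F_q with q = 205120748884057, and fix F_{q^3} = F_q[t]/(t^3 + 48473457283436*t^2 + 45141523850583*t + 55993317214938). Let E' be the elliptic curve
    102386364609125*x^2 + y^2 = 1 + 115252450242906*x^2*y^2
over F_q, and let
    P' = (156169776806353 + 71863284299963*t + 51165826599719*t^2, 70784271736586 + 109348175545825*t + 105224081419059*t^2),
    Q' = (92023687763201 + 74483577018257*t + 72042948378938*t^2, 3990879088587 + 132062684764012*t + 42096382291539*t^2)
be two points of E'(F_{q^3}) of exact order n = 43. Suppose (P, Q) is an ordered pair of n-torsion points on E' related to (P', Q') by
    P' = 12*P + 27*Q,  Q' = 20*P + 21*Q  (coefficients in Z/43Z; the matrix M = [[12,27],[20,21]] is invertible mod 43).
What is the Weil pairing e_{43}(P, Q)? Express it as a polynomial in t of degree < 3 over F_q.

70985103150497 + 41565091230710*t + 103971685043785*t^2

e_{43}(aP+bQ,cP+dQ) = e_{43}(P,Q)^(ad-bc); with (a,b,c,d)=(12,27,20,21) this gives the det-43 law.
Inverting 13 mod 43: 10. Thus e_{43}(P,Q) = e(P',Q')^{10}.
Edwards->Montgomery: u=(1+y)/(1-y), v=u/x -> 160919586592589v^2=u^3+40719865672208u^2+u; then x_W=48063665812569u+70459927289348: y^2=x^3+93400158654169*x+146177832105387.
Run Miller on y^2=x^3+93400158654169*x+146177832105387 over F_{205120748884057}: ladder 101011 (6 bits); e = f_P(D_Q)/f_Q(D_P).
Result: e(P',Q') = 170683073604587 + 141440938101345*t + 36369935370431*t^2.
(170683073604587 + 141440938101345*t + 36369935370431*t^2)^{10} mod (205120748884057,f) = 70985103150497 + 41565091230710*t + 103971685043785*t^2.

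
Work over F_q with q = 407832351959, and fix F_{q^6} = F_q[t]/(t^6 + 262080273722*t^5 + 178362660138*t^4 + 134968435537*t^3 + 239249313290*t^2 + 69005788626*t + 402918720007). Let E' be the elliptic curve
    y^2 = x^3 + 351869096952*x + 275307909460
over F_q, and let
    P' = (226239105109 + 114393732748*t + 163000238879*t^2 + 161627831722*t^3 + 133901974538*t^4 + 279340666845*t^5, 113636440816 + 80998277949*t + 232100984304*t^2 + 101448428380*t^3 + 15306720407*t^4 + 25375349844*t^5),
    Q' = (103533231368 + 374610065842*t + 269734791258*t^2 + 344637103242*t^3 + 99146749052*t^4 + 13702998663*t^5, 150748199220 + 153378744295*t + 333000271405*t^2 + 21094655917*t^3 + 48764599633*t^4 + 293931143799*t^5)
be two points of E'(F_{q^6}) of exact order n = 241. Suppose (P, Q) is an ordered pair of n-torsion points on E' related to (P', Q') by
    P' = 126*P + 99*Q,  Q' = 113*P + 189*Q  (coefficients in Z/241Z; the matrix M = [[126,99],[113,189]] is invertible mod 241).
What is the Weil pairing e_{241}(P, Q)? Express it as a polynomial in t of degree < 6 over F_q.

Under M = [[126,99],[113,189]] in GL_2(Z/241), e_{241}(P',Q') = e_{241}(P,Q)^(126*189-99*113 mod 241).
Hence e(P,Q) = e(P',Q')^{137} where 137 = 95^{-1} mod 241.
Miller loop for e_{241} over F_{407832351959^6}: bits of 241 = 11110001; 7 double steps + 4 add steps, l/v at each.
So e_{241}(P',Q') = 148324318051 + 114344030733*t + 332634285096*t^2 + 312940272840*t^3 + 283733316400*t^4 + 309783456000*t^5.
e_{241}(P,Q) = (148324318051 + 114344030733*t + 332634285096*t^2 + 312940272840*t^3 + 283733316400*t^4 + 309783456000*t^5)^{137} = 94001522976 + 379848874654*t + 94748743003*t^2 + 101603225356*t^3 + 371685209755*t^4 + 109111732308*t^5.

94001522976 + 379848874654*t + 94748743003*t^2 + 101603225356*t^3 + 371685209755*t^4 + 109111732308*t^5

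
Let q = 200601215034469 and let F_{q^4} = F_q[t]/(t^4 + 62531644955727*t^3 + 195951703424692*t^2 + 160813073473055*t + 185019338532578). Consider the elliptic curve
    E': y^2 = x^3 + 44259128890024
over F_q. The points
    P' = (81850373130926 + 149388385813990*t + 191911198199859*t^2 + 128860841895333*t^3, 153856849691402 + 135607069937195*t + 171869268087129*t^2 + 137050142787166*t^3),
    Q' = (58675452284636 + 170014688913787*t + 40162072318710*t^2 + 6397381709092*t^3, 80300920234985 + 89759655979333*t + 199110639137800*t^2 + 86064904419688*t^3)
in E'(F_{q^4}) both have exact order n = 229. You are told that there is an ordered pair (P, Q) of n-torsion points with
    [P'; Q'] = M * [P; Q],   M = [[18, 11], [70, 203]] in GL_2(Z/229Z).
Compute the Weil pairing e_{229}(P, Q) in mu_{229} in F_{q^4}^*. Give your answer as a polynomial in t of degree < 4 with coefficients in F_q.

150303882190736 + 108156406773265*t + 164409293451223*t^2 + 122335529067051*t^3

e_{229} is bilinear + alternating on E[229], so e_{229}(18*P + 11*Q, 70*P + 203*Q) = e_{229}(P,Q)^(18*203-11*70).
det(M) mod 229 = 136; its inverse in (Z/229)^* is 32 (check: 136*32 mod 229 = 1).
Build f_{229,P'} and f_{229,Q'} via the 8-bit ladder of 229=11100101_2; evaluate at shifted divisors; quotient in F_{200601215034469^4}.
f_P(D_Q)/f_Q(D_P) = 9152930665337 + 182948354381976*t + 188779586769223*t^2 + 176639338905402*t^3.
(9152930665337 + 182948354381976*t + 188779586769223*t^2 + 176639338905402*t^3)^{32} mod (200601215034469,f) = 150303882190736 + 108156406773265*t + 164409293451223*t^2 + 122335529067051*t^3.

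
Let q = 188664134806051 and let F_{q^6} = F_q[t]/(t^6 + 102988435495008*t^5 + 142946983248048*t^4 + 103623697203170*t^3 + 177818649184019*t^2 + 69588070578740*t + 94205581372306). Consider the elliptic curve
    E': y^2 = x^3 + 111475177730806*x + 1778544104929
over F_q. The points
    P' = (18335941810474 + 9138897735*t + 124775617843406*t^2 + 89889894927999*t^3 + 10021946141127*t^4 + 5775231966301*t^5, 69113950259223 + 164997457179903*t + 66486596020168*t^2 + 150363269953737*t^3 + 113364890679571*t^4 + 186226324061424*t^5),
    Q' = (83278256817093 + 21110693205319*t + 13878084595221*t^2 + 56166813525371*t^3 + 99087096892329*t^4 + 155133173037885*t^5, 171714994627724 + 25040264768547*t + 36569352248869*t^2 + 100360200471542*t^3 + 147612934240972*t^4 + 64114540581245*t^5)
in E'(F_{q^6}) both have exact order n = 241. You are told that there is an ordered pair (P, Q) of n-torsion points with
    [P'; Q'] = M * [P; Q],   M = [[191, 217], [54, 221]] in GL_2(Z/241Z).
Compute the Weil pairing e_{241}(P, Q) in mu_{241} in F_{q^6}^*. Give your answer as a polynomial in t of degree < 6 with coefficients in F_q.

40006869488484 + 82566174127618*t + 119792922578197*t^2 + 58485219334810*t^3 + 134962969214240*t^4 + 147614479101667*t^5

Alternating bilinearity on E[241] (values in mu_{241} in F_{188664134806051^6}) gives e(P',Q') = e(P,Q)^det(M).
Inverting 127 mod 241: 167. Thus e_{241}(P,Q) = e(P',Q')^{167}.
Miller loop for e_{241} over F_{188664134806051^6}: bits of 241 = 11110001; 7 double steps + 4 add steps, l/v at each.
e_{241}(P',Q') = 188392600132350 + 176141374027252*t + 182208284284399*t^2 + 22800099333303*t^3 + 149220933231706*t^4 + 168419639259266*t^5.
Finally e_{241}(P,Q) = 40006869488484 + 82566174127618*t + 119792922578197*t^2 + 58485219334810*t^3 + 134962969214240*t^4 + 147614479101667*t^5.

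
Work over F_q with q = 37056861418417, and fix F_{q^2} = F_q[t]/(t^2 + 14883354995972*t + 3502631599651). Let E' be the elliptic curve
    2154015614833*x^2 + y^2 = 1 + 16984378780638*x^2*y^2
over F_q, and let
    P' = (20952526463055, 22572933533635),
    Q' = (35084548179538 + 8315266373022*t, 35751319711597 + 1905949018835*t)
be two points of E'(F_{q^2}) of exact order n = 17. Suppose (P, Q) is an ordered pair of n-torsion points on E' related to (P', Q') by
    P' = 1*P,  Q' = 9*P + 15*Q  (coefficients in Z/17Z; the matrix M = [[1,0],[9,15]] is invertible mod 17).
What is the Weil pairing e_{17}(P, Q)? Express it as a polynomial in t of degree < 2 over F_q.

27192972934876 + 33811967702746*t

The 17-Weil pairing on E[17] over F_{37056861418417} is alternating-bilinear: e_{17}(P',Q') = e_{17}(P,Q)^det(M).
So e_{17}(P,Q) = e_{17}(P',Q')^{8}, since 15*8 = 1 mod 17.
Edwards a_E,d_E -> Montgomery A=15995874935209,B=7744855937201 -> Weierstrass 2969933859111,32314607560272 via alpha=34070450247926,beta=5556624563153.
n = 17 = (10001)_2 (5 bits, wt 2); accumulate f_{17,P'}(Q'+S)/f_{17,P'}(S) along the 4-step ladder.
f_P(D_Q)/f_Q(D_P) = 20993435383470 + 23745990831685*t.
Thus e_{17}(P,Q) = 27192972934876 + 33811967702746*t.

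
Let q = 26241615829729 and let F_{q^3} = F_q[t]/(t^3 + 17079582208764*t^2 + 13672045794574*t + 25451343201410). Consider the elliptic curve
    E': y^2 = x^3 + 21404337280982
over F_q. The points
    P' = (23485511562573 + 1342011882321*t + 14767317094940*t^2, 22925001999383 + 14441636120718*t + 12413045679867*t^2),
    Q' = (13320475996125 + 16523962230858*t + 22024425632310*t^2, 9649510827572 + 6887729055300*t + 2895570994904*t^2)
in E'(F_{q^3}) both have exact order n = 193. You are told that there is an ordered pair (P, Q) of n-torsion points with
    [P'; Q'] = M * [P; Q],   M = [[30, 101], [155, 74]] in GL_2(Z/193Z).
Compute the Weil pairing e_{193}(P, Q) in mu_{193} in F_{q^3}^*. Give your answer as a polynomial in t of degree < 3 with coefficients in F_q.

5467165513189 + 18401097707270*t + 17895969153350*t^2

Since e_{193}(P,P)=e_{193}(Q,Q)=1 and e_{193}(Q,P)=e_{193}(P,Q)^{-1}, expanding e_{193}(30*P + 101*Q,155*P + 74*Q) leaves e(P,Q)^det(M).
Hence e(P,Q) = e(P',Q')^{175} where 175 = 75^{-1} mod 193.
n = 193 = (11000001)_2 (8 bits, wt 3); accumulate f_{193,P'}(Q'+S)/f_{193,P'}(S) along the 7-step ladder.
f_P(D_Q)/f_Q(D_P) = 73496730597 + 17765814488490*t + 20585249204904*t^2.
Finally e_{193}(P,Q) = 5467165513189 + 18401097707270*t + 17895969153350*t^2.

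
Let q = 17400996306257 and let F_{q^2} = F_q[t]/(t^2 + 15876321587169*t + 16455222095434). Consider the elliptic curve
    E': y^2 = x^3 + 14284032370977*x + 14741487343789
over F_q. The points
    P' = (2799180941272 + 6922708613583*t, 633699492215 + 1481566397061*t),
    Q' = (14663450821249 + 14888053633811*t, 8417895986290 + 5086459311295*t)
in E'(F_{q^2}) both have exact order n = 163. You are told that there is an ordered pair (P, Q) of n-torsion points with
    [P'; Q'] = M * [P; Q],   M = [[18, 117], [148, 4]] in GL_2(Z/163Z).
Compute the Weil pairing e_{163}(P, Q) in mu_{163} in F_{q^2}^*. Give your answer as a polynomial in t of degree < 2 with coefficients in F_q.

5430347757516 + 3317802843855*t

Since e_{163}(P,P)=e_{163}(Q,Q)=1 and e_{163}(Q,P)=e_{163}(P,Q)^{-1}, expanding e_{163}(18*P + 117*Q,148*P + 4*Q) leaves e(P,Q)^det(M).
det(M) mod 163 = 34; its inverse in (Z/163)^* is 24 (check: 34*24 mod 163 = 1).
Double-and-add over 10100011: 8-1 doublings, 4-1 additions; each step l_{T,T}/v_{2T} or l_{T,P'}/v at Q'+S for random S.
So e_{163}(P',Q') = 10597589570691 + 8940804797855*t.
e_{163}(P,Q) = (10597589570691 + 8940804797855*t)^{24} = 5430347757516 + 3317802843855*t.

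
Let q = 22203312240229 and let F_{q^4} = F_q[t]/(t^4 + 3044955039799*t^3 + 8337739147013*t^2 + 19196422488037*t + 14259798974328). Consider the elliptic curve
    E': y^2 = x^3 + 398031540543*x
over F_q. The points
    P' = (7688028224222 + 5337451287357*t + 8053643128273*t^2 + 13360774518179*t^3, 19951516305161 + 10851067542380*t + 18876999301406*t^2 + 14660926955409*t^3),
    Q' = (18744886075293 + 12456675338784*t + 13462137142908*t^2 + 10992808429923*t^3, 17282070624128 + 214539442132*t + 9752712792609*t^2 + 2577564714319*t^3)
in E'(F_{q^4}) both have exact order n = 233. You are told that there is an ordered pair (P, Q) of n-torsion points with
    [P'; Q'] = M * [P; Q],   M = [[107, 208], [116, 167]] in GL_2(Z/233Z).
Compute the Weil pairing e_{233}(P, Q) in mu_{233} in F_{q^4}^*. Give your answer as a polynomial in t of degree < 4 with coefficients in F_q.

Under M = [[107,208],[116,167]] in GL_2(Z/233), e_{233}(P',Q') = e_{233}(P,Q)^(107*167-208*116 mod 233).
So e_{233}(P,Q) = e_{233}(P',Q')^{51}, since 32*51 = 1 mod 233.
n = 233 = (11101001)_2 (8 bits, wt 5); accumulate f_{233,P'}(Q'+S)/f_{233,P'}(S) along the 7-step ladder.
e_{233}(P',Q') = 10358309710756 + 15395793391397*t + 13270636297860*t^2 + 4318500237746*t^3.
Thus e_{233}(P,Q) = 16158334578481 + 6490726367733*t + 13941002921171*t^2 + 18344900851804*t^3.

16158334578481 + 6490726367733*t + 13941002921171*t^2 + 18344900851804*t^3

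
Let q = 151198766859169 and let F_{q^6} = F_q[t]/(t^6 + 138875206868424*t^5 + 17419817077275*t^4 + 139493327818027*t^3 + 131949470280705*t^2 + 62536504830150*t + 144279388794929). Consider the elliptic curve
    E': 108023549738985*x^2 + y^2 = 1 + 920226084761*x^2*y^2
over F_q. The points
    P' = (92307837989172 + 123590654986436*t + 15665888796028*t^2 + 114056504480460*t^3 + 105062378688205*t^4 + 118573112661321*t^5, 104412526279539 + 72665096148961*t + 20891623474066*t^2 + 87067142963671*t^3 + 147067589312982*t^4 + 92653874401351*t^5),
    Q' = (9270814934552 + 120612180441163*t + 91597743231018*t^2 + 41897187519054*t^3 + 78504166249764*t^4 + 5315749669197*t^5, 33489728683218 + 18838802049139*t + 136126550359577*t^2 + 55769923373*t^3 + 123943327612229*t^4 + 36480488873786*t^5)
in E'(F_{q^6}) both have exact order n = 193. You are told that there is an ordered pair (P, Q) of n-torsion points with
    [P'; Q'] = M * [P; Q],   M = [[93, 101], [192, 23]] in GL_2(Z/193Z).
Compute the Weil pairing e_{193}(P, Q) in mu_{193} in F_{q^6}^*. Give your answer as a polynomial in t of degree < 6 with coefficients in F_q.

Under M = [[93,101],[192,23]] in GL_2(Z/193), e_{193}(P',Q') = e_{193}(P,Q)^(93*23-101*192 mod 193).
det(M) mod 193 = 117; its inverse in (Z/193)^* is 33 (check: 117*33 mod 193 = 1).
Edwards a_E,d_E -> Montgomery A=103797811267951,B=35245814280502 -> Weierstrass 75760799521759,115222595975791 via alpha=118956473876737,beta=26775830913556.
Build f_{193,P'} and f_{193,Q'} via the 8-bit ladder of 193=11000001_2; evaluate at shifted divisors; quotient in F_{151198766859169^6}.
Result: e(P',Q') = 86750858215231 + 98455737941015*t + 91754723971325*t^2 + 104501324519031*t^3 + 130794645476734*t^4 + 135064162820370*t^5.
e_{193}(P,Q) = (86750858215231 + 98455737941015*t + 91754723971325*t^2 + 104501324519031*t^3 + 130794645476734*t^4 + 135064162820370*t^5)^{33} = 126906661726376 + 91270393572293*t + 63275211077304*t^2 + 43064581099087*t^3 + 105046147821401*t^4 + 131752054549466*t^5.

126906661726376 + 91270393572293*t + 63275211077304*t^2 + 43064581099087*t^3 + 105046147821401*t^4 + 131752054549466*t^5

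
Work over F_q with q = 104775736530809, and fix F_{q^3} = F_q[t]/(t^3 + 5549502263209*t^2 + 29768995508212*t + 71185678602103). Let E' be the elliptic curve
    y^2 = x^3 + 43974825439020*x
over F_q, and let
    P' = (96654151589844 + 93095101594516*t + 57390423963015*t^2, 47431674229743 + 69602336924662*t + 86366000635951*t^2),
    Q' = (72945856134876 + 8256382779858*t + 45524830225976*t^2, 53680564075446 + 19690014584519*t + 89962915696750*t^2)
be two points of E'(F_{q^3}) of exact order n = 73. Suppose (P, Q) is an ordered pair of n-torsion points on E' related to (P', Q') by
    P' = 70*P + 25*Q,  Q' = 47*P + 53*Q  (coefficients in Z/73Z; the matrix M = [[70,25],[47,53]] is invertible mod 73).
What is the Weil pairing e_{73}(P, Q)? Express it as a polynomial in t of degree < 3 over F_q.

Since e_{73}(P,P)=e_{73}(Q,Q)=1 and e_{73}(Q,P)=e_{73}(P,Q)^{-1}, expanding e_{73}(70*P + 25*Q,47*P + 53*Q) leaves e(P,Q)^det(M).
Inverting 53 mod 73: 62. Thus e_{73}(P,Q) = e(P',Q')^{62}.
Run Miller on y^2=x^3+43974825439020*x over F_{104775736530809}: ladder 1001001 (7 bits); e = f_P(D_Q)/f_Q(D_P).
Miller gives e_{73}(P',Q') = 45184518042324 + 35660435155806*t + 31971871914007*t^2 in F_{104775736530809^3}.
e_{73}(P,Q) = (45184518042324 + 35660435155806*t + 31971871914007*t^2)^{62} = 67145143613960 + 51425830265925*t + 42345133934806*t^2.

67145143613960 + 51425830265925*t + 42345133934806*t^2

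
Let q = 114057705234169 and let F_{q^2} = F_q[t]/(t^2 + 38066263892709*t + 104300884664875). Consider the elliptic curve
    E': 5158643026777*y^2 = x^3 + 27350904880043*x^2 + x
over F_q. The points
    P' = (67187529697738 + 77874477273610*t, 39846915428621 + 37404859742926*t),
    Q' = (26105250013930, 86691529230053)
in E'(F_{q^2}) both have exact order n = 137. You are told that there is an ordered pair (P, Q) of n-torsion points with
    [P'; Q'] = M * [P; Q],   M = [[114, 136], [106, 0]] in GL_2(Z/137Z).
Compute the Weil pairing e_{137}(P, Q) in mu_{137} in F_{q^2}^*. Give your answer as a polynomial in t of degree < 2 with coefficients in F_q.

104496313012253 + 81074090333407*t

Under M = [[114,136],[106,0]] in GL_2(Z/137), e_{137}(P',Q') = e_{137}(P,Q)^(114*0-136*106 mod 137).
Hence e(P,Q) = e(P',Q')^{53} where 53 = 106^{-1} mod 137.
Montgomery->Weierstrass: x_W = 45480017909616*x+21831022716042, y_W=45480017909616*y on F_{114057705234169}; lands on y^2=x^3+79072744654819*x+57412377987074.
Double-and-add over 10001001: 8-1 doublings, 3-1 additions; each step l_{T,T}/v_{2T} or l_{T,P'}/v at Q'+S for random S.
The quotient is 15861329899961 + 6780710325522*t.
Finally e_{137}(P,Q) = 104496313012253 + 81074090333407*t.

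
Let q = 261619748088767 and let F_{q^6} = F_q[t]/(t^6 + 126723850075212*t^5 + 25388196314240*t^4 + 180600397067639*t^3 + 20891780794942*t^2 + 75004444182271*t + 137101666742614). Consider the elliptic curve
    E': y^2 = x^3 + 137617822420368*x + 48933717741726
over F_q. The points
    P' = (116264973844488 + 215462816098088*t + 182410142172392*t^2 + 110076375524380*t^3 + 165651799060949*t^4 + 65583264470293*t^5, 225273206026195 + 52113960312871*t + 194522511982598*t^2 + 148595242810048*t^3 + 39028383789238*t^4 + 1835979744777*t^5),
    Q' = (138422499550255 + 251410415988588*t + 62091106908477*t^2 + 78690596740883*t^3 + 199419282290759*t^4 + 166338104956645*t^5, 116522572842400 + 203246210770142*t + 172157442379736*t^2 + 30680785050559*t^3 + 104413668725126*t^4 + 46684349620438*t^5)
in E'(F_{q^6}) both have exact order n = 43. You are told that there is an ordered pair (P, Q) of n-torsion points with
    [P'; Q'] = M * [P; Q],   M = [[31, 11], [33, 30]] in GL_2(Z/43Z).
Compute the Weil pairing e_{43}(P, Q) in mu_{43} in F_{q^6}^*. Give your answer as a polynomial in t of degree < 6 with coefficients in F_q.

10189331896617 + 79477124393520*t + 188451831517007*t^2 + 12859998133698*t^3 + 184242784080646*t^4 + 208317847060922*t^5

Since e_{43}(P,P)=e_{43}(Q,Q)=1 and e_{43}(Q,P)=e_{43}(P,Q)^{-1}, expanding e_{43}(31*P + 11*Q,33*P + 30*Q) leaves e(P,Q)^det(M).
So e_{43}(P,Q) = e_{43}(P',Q')^{27}, since 8*27 = 1 mod 43.
Run Miller on y^2=x^3+137617822420368*x+48933717741726 over F_{261619748088767}: ladder 101011 (6 bits); e = f_P(D_Q)/f_Q(D_P).
e_{43}(P',Q') = 174166042686409 + 105110581920505*t + 151356582026557*t^2 + 213710781266390*t^3 + 79919998921432*t^4 + 178689412947950*t^5.
(174166042686409 + 105110581920505*t + 151356582026557*t^2 + 213710781266390*t^3 + 79919998921432*t^4 + 178689412947950*t^5)^{27} mod (261619748088767,f) = 10189331896617 + 79477124393520*t + 188451831517007*t^2 + 12859998133698*t^3 + 184242784080646*t^4 + 208317847060922*t^5.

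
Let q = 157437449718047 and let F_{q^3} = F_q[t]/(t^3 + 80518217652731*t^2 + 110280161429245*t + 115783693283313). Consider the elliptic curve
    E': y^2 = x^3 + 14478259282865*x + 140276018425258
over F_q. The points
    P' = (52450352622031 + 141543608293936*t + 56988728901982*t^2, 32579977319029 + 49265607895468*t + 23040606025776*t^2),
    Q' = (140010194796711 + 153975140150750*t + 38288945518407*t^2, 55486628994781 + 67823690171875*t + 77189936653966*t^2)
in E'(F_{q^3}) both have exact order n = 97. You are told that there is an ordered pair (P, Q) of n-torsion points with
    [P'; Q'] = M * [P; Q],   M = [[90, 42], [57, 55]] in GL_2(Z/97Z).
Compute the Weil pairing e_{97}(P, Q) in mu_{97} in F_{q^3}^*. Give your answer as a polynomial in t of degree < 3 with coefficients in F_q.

Alternating bilinearity on E[97] (values in mu_{97} in F_{157437449718047^3}) gives e(P',Q') = e(P,Q)^det(M).
90*55 - 42*57 = 2556; reduced mod 97: det = 34, inverse 20.
n = 97 = (1100001)_2 (7 bits, wt 3); accumulate f_{97,P'}(Q'+S)/f_{97,P'}(S) along the 6-step ladder.
f_P(D_Q)/f_Q(D_P) = 52693797587267 + 89381439286107*t + 69695710579840*t^2.
(52693797587267 + 89381439286107*t + 69695710579840*t^2)^{20} mod (157437449718047,f) = 1839906089377 + 30257545647367*t + 5959488473563*t^2.

1839906089377 + 30257545647367*t + 5959488473563*t^2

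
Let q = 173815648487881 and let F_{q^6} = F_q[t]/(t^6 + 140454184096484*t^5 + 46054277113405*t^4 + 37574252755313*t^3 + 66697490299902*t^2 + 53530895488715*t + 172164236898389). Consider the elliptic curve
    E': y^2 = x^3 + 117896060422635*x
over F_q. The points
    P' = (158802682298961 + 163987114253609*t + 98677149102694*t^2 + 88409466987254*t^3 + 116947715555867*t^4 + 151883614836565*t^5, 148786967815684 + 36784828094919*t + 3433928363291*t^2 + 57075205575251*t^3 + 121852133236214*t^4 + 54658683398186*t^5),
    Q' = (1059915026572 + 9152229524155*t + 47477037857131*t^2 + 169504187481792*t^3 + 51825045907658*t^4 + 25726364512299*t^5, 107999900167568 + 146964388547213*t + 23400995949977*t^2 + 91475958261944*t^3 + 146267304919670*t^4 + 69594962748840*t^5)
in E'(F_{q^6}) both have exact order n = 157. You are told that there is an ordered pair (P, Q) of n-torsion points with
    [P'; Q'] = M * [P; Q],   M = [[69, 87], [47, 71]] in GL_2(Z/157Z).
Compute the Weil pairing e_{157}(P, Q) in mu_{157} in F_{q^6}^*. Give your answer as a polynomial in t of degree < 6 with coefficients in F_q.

1720883069326 + 128085804160180*t + 125382120500394*t^2 + 33354720256181*t^3 + 172851646099910*t^4 + 27665410714200*t^5

Under M = [[69,87],[47,71]] in GL_2(Z/157), e_{157}(P',Q') = e_{157}(P,Q)^(69*71-87*47 mod 157).
Inverting 25 mod 157: 44. Thus e_{157}(P,Q) = e(P',Q')^{44}.
Run Miller on y^2=x^3+117896060422635*x over F_{173815648487881}: ladder 10011101 (8 bits); e = f_P(D_Q)/f_Q(D_P).
So e_{157}(P',Q') = 107187131835381 + 68925701189613*t + 104614925111996*t^2 + 36566179289377*t^3 + 43878258637056*t^4 + 145579273988106*t^5.
Thus e_{157}(P,Q) = 1720883069326 + 128085804160180*t + 125382120500394*t^2 + 33354720256181*t^3 + 172851646099910*t^4 + 27665410714200*t^5.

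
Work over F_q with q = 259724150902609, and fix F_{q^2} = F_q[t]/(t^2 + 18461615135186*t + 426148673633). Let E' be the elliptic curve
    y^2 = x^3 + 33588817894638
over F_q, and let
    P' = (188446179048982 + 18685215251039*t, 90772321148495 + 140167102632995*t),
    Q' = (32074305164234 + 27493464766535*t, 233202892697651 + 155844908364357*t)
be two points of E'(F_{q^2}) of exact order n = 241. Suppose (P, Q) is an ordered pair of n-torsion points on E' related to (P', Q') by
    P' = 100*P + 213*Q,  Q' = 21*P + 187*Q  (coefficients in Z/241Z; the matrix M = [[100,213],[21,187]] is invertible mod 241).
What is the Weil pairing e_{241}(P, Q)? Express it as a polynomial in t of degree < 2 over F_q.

e_{241} is bilinear + alternating on E[241], so e_{241}(100*P + 213*Q, 21*P + 187*Q) = e_{241}(P,Q)^(100*187-213*21).
So e_{241}(P,Q) = e_{241}(P',Q')^{211}, since 8*211 = 1 mod 241.
Build f_{241,P'} and f_{241,Q'} via the 8-bit ladder of 241=11110001_2; evaluate at shifted divisors; quotient in F_{259724150902609^2}.
Result: e(P',Q') = 127859895848102 + 154685751634234*t.
Raise to 211: e(P,Q) = 40380931235417 + 57300024929309*t in mu_{241}.

40380931235417 + 57300024929309*t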